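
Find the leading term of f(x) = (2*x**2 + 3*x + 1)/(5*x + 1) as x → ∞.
2*x/5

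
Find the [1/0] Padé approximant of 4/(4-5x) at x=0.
5*x/4 + 1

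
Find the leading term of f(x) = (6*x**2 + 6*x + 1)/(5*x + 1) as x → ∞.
6*x/5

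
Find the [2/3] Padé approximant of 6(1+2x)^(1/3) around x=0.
(28*x**2/3 + 16*x + 6)/(-4*x**3/81 + 2*x**2/3 + 2*x + 1)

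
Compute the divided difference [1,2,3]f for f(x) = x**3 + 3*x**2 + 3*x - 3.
9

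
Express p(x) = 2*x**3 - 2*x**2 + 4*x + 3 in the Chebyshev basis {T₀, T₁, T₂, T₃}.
(2)T₀ + (11/2)T₁ - T₂ + (1/2)T₃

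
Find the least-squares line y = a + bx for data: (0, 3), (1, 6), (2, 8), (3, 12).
a = 29/10, b = 29/10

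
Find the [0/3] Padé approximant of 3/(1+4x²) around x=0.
3/(4*x**2 + 1)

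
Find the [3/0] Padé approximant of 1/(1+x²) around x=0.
1 - x**2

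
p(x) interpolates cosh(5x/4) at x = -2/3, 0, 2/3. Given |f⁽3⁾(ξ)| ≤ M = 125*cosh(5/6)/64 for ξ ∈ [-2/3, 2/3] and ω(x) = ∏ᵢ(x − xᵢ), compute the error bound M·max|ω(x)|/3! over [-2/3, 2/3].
125*sqrt(3)*cosh(5/6)/5832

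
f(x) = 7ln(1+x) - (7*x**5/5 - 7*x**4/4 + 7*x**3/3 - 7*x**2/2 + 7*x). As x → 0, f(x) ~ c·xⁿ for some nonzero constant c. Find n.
6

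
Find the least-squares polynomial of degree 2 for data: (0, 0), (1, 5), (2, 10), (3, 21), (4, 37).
3/5 + x + (2)x²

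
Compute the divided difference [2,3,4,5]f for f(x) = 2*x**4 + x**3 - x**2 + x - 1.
29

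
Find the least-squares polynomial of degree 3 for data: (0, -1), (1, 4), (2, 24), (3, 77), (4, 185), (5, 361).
-55/63 + (80/27)x + (-361/252)x² + (331/108)x³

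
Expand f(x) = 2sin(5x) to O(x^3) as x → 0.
10*x + O(x**3)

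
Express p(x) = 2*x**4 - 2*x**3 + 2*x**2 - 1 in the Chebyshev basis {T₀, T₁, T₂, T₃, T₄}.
(3/4)T₀ + (-3/2)T₁ + (2)T₂ + (-1/2)T₃ + (1/4)T₄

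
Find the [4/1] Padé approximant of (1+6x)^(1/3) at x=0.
(16*x**4/3 - 64*x**3/15 + 24*x**2/5 + 32*x/5 + 1)/(22*x/5 + 1)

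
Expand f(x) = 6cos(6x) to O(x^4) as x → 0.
6 - 108*x**2 + O(x**4)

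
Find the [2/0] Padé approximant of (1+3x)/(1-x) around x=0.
4*x**2 + 4*x + 1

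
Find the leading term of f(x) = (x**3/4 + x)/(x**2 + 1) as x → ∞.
x/4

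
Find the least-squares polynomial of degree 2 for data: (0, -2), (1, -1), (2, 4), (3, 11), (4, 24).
-66/35 + (-36/35)x + (13/7)x²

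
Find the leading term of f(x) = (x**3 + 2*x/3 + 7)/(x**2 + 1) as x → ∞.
x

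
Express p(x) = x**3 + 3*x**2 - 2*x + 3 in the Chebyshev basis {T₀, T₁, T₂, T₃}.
(9/2)T₀ + (-5/4)T₁ + (3/2)T₂ + (1/4)T₃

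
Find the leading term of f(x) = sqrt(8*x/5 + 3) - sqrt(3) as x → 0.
4*sqrt(3)*x/15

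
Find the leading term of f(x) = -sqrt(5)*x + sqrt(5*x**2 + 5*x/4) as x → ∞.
sqrt(5)/8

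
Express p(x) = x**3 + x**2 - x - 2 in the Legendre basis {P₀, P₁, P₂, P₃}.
(-5/3)P₀ + (-2/5)P₁ + (2/3)P₂ + (2/5)P₃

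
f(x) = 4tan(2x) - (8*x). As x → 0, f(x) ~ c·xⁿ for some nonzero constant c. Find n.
3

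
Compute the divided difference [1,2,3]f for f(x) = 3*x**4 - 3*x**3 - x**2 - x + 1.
56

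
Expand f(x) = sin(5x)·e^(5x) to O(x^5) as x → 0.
5*x + 25*x**2 + 125*x**3/3 + O(x**5)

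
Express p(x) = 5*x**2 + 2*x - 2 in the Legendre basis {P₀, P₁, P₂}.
(-1/3)P₀ + (2)P₁ + (10/3)P₂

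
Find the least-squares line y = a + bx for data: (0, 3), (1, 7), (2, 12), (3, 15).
a = 31/10, b = 41/10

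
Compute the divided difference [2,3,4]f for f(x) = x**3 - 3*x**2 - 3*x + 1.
6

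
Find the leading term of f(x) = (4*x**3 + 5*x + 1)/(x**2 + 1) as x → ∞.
4*x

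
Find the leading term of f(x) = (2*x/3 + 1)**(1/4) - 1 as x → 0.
x/6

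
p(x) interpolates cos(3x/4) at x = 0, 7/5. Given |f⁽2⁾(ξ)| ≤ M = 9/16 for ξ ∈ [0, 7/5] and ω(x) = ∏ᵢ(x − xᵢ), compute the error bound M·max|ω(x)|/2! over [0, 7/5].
441/3200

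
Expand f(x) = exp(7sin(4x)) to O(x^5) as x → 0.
1 + 28*x + 392*x**2 + 3584*x**3 + 23520*x**4 + O(x**5)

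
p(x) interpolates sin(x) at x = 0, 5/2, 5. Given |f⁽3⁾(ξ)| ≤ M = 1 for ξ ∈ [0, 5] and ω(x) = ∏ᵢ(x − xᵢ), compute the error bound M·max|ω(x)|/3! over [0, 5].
125*sqrt(3)/216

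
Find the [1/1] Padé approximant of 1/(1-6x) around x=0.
1/(1 - 6*x)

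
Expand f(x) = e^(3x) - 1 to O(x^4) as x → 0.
3*x + 9*x**2/2 + 9*x**3/2 + O(x**4)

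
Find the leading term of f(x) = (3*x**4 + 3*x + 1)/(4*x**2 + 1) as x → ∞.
3*x**2/4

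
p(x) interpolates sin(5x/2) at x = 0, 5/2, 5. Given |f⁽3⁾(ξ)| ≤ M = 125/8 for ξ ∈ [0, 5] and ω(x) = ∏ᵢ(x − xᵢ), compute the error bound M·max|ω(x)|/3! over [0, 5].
15625*sqrt(3)/1728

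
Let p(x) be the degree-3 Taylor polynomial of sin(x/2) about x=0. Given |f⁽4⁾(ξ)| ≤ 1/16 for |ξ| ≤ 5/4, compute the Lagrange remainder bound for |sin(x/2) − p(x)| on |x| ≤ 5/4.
625/98304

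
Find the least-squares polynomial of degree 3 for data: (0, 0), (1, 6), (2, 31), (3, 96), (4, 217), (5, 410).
25/126 + (341/756)x + (229/126)x² + (313/108)x³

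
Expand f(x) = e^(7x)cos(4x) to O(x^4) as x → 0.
1 + 7*x + 33*x**2/2 + 7*x**3/6 + O(x**4)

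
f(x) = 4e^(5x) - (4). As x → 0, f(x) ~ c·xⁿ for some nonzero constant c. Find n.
1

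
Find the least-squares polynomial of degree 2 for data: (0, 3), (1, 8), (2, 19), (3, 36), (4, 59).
3 + (2)x + (3)x²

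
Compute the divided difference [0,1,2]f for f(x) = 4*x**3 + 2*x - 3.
12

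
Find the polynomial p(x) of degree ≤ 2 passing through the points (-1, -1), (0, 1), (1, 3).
2*x + 1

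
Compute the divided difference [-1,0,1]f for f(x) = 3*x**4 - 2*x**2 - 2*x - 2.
1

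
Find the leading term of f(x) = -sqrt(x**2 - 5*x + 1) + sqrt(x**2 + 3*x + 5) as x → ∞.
4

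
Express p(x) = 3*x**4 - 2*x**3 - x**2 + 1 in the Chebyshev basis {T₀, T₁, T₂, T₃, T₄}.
(13/8)T₀ + (-3/2)T₁ + T₂ + (-1/2)T₃ + (3/8)T₄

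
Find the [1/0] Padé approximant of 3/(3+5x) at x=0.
1 - 5*x/3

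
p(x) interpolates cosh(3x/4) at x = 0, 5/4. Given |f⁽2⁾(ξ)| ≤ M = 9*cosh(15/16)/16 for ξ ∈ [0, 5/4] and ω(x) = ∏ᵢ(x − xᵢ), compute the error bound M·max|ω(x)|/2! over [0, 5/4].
225*cosh(15/16)/2048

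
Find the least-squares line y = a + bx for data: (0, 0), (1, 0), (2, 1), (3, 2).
a = -3/10, b = 7/10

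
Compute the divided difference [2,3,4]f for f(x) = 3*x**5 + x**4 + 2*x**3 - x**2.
927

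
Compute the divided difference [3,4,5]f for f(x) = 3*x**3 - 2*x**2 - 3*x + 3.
34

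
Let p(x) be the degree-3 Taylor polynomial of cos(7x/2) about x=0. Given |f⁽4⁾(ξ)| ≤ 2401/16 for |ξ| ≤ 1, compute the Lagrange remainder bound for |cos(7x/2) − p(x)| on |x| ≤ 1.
2401/384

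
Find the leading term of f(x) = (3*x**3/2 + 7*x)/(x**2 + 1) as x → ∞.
3*x/2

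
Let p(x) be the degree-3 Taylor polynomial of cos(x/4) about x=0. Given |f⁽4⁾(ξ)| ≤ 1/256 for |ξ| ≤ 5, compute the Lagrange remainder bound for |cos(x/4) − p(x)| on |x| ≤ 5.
625/6144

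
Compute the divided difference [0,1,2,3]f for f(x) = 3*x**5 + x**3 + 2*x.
76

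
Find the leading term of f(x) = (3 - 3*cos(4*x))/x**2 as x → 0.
24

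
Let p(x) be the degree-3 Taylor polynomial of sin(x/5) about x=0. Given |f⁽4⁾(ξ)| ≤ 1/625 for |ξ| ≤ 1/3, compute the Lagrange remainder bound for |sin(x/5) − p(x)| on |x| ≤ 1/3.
1/1215000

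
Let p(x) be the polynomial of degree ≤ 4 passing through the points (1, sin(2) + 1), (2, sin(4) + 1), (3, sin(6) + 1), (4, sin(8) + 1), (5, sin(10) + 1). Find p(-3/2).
-1365*sin(8)/32 + 5005*sin(6)/64 + 1155*sin(10)/128 + 1 + 3003*sin(2)/128 - 2145*sin(4)/32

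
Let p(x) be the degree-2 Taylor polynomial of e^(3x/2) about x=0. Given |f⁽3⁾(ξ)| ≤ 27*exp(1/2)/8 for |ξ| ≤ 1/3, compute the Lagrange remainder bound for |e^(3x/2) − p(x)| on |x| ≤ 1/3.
exp(1/2)/48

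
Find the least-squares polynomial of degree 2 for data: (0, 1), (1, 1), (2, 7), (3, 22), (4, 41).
32/35 + (-233/70)x + (47/14)x²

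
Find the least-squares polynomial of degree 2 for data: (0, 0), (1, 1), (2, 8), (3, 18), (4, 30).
-3/7 + (39/70)x + (25/14)x²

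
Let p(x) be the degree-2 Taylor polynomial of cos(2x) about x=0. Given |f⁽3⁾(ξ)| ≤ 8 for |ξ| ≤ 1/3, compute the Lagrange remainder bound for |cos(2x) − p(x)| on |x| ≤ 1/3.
4/81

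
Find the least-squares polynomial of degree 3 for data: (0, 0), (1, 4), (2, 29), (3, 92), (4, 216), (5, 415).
1/21 + (-19/126)x + (79/84)x² + (113/36)x³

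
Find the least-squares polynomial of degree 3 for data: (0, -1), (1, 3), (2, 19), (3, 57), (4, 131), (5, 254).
-71/63 + (1301/378)x + (-251/252)x² + (227/108)x³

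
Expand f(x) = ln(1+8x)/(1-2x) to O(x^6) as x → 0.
8*x - 16*x**2 + 416*x**3/3 - 2240*x**4/3 + 75904*x**5/15 + O(x**6)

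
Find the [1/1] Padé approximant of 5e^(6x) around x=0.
(15*x + 5)/(1 - 3*x)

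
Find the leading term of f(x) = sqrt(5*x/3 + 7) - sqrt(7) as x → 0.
5*sqrt(7)*x/42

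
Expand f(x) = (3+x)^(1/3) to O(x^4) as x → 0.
3**(1/3) + 3**(1/3)*x/9 - 3**(1/3)*x**2/81 + 5*3**(1/3)*x**3/2187 + O(x**4)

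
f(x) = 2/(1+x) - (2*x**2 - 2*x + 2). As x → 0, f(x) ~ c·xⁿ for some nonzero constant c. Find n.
3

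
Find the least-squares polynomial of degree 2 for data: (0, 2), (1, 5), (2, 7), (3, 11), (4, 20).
13/5 + (1/5)x + x²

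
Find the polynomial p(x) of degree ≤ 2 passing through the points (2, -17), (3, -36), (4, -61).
-3*x**2 - 4*x + 3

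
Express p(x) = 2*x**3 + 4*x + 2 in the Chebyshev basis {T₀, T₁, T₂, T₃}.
(2)T₀ + (11/2)T₁ + (1/2)T₃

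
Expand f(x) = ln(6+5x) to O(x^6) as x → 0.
log(6) + 5*x/6 - 25*x**2/72 + 125*x**3/648 - 625*x**4/5184 + 625*x**5/7776 + O(x**6)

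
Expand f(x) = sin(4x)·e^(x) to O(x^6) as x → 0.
4*x + 4*x**2 - 26*x**3/3 - 10*x**4 + 101*x**5/30 + O(x**6)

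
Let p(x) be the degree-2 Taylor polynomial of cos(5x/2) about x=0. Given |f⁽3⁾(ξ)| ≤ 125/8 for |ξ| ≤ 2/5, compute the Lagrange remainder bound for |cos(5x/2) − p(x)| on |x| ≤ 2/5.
1/6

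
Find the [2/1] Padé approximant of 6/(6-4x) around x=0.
1/(1 - 2*x/3)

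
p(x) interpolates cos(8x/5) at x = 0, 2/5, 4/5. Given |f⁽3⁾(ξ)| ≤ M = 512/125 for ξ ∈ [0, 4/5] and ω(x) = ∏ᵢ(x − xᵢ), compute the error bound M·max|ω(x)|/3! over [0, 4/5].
4096*sqrt(3)/421875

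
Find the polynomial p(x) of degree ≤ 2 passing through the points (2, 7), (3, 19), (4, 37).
3*x**2 - 3*x + 1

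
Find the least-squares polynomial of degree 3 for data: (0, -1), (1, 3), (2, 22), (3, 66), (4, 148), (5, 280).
-137/126 + (1007/756)x + (269/252)x² + (107/54)x³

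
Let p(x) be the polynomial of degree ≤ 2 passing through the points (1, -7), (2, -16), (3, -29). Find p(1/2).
-4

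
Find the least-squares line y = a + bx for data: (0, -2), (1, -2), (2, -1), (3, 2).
a = -27/10, b = 13/10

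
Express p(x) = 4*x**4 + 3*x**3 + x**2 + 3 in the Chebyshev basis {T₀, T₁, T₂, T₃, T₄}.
(5)T₀ + (9/4)T₁ + (5/2)T₂ + (3/4)T₃ + (1/2)T₄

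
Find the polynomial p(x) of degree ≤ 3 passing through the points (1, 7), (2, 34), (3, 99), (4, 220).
3*x**3 + x**2 + 3*x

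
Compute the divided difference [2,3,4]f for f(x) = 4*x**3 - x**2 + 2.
35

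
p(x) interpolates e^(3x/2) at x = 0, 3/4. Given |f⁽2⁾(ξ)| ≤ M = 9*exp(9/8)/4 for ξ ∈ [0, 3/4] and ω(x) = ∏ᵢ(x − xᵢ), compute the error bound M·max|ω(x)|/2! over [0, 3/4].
81*exp(9/8)/512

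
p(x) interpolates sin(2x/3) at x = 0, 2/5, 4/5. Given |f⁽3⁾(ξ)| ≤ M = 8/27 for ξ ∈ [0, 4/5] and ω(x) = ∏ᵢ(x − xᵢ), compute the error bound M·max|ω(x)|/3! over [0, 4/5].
64*sqrt(3)/91125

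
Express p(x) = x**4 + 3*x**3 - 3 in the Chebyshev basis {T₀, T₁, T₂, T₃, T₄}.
(-21/8)T₀ + (9/4)T₁ + (1/2)T₂ + (3/4)T₃ + (1/8)T₄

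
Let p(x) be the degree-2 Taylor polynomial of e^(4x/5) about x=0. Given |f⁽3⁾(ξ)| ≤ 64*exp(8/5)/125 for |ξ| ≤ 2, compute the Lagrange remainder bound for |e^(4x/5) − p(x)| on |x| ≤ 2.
256*exp(8/5)/375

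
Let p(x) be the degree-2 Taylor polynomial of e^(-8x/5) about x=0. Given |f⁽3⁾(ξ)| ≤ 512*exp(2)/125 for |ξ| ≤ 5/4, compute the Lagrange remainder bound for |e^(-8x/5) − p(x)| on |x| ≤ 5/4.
4*exp(2)/3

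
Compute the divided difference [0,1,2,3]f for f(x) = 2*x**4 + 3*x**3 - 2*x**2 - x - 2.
15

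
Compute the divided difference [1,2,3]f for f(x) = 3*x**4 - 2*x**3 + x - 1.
63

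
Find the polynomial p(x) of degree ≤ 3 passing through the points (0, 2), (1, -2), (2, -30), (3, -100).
-3*x**3 - 3*x**2 + 2*x + 2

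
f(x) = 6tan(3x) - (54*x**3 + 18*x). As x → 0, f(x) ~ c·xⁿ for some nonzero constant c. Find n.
5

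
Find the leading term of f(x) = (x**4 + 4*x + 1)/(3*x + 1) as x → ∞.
x**3/3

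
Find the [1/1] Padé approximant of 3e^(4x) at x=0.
(6*x + 3)/(1 - 2*x)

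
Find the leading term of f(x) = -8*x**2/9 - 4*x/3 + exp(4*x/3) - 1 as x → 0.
32*x**3/81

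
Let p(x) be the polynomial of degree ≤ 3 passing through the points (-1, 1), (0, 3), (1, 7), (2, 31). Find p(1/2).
29/8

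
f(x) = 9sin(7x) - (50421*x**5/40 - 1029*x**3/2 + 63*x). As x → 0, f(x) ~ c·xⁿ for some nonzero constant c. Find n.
7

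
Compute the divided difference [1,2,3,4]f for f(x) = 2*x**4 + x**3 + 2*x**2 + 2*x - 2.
21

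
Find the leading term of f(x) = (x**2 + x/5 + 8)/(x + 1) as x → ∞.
x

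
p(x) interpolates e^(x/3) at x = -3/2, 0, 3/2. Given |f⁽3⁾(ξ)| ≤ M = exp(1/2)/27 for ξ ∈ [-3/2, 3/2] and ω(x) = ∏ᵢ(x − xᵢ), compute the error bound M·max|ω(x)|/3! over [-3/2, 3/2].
sqrt(3)*exp(1/2)/216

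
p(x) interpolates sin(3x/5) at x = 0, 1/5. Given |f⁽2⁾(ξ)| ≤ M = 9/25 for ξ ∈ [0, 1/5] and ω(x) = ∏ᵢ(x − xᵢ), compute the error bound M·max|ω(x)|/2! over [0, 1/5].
9/5000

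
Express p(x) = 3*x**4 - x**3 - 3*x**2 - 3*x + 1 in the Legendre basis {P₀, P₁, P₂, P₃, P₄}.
(3/5)P₀ + (-18/5)P₁ + (-2/7)P₂ + (-2/5)P₃ + (24/35)P₄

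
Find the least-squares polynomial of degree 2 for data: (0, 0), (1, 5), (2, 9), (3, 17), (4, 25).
8/35 + (117/35)x + (5/7)x²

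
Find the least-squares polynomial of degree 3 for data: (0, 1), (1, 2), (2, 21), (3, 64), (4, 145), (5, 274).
17/21 + (-22/9)x + (53/21)x² + (16/9)x³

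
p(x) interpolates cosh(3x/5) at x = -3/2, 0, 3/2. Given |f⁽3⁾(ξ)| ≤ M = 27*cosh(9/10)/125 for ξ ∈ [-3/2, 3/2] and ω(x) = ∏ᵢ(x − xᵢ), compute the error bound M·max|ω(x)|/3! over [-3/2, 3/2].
27*sqrt(3)*cosh(9/10)/1000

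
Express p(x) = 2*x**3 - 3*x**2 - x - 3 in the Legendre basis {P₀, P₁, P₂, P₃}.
(-4)P₀ + (1/5)P₁ + (-2)P₂ + (4/5)P₃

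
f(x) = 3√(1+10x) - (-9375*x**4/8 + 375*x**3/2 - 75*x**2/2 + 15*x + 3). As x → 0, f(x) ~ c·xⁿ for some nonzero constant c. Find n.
5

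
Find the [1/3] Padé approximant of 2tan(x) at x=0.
2*x/(1 - x**2/3)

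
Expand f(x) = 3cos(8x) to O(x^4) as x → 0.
3 - 96*x**2 + O(x**4)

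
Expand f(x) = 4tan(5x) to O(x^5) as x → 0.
20*x + 500*x**3/3 + O(x**5)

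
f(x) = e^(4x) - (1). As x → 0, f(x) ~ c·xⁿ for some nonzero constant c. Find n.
1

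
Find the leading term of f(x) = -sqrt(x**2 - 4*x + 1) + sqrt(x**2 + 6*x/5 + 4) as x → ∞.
13/5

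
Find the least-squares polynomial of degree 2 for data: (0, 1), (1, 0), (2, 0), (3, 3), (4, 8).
8/7 + (-181/70)x + (15/14)x²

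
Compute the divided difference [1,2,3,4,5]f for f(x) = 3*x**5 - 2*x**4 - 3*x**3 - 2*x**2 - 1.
43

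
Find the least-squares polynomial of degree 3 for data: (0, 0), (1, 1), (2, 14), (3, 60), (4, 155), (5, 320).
5/126 + (457/756)x + (-107/36)x² + (169/54)x³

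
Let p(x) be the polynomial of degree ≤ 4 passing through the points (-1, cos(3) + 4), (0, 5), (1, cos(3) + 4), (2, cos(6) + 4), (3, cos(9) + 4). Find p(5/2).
35*cos(9)/128 - 75*cos(3)/128 + 35*cos(6)/32 + 135/32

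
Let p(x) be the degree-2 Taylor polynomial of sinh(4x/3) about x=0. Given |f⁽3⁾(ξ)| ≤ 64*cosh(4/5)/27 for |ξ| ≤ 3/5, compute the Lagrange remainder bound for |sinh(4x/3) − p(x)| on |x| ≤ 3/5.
32*cosh(4/5)/375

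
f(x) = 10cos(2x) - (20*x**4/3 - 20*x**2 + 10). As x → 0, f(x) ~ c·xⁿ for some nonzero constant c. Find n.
6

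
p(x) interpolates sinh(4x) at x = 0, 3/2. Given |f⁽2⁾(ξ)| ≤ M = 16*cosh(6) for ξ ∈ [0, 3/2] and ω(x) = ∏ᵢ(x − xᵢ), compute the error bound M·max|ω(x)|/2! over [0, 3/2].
9*cosh(6)/2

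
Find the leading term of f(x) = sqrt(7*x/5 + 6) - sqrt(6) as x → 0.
7*sqrt(6)*x/60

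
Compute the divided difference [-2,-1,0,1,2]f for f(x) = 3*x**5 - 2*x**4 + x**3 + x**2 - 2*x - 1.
-2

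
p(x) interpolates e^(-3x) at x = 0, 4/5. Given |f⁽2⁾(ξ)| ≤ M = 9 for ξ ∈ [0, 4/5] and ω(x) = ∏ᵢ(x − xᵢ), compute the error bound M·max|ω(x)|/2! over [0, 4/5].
18/25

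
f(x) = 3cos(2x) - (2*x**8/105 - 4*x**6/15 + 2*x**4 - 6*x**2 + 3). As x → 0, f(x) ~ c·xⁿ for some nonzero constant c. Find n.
10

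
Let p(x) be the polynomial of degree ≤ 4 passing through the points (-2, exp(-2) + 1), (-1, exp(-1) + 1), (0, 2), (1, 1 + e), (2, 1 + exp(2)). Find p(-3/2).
(35 + 140*e + (-5*exp(2) + 58 + 28*e)*exp(2))*exp(-2)/128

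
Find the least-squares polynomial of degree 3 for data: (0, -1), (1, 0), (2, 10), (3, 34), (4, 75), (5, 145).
-76/63 + (-29/378)x + (29/36)x² + (109/108)x³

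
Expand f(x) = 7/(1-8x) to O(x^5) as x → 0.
7 + 56*x + 448*x**2 + 3584*x**3 + 28672*x**4 + O(x**5)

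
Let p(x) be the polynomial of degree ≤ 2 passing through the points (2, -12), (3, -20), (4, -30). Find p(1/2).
-15/4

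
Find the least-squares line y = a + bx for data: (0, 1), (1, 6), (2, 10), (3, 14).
a = 13/10, b = 43/10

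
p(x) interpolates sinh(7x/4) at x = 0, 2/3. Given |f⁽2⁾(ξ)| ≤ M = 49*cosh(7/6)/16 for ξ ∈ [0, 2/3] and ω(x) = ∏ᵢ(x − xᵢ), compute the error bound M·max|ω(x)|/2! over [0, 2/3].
49*cosh(7/6)/288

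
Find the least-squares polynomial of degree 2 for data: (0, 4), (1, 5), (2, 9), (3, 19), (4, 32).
143/35 + (-11/7)x + (15/7)x²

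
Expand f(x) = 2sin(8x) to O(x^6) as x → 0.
16*x - 512*x**3/3 + 8192*x**5/15 + O(x**6)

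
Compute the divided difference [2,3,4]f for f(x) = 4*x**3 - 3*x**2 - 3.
33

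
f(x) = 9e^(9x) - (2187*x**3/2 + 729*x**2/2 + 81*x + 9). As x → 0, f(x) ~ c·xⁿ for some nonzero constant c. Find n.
4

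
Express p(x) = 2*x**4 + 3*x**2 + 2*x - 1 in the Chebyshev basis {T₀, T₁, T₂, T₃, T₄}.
(5/4)T₀ + (2)T₁ + (5/2)T₂ + (1/4)T₄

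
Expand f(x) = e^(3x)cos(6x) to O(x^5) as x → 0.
1 + 3*x - 27*x**2/2 - 99*x**3/2 - 189*x**4/8 + O(x**5)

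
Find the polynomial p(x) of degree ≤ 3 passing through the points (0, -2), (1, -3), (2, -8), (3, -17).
-2*x**2 + x - 2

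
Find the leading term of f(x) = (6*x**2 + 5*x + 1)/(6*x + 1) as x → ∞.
x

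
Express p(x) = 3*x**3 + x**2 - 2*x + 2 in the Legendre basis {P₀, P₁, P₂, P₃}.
(7/3)P₀ + (-1/5)P₁ + (2/3)P₂ + (6/5)P₃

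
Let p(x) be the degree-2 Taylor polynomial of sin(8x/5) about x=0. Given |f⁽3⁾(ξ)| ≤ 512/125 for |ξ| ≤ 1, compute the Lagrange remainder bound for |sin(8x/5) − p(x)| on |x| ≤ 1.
256/375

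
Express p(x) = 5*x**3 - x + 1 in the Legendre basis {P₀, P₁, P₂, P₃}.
P₀ + (2)P₁ + (2)P₃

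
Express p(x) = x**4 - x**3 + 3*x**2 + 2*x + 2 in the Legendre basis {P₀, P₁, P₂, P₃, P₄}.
(16/5)P₀ + (7/5)P₁ + (18/7)P₂ + (-2/5)P₃ + (8/35)P₄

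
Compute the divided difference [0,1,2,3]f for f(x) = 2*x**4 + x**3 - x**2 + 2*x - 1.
13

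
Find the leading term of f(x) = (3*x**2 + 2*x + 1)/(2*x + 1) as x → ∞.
3*x/2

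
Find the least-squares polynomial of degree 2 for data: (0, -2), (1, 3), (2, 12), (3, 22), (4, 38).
-67/35 + (233/70)x + (23/14)x²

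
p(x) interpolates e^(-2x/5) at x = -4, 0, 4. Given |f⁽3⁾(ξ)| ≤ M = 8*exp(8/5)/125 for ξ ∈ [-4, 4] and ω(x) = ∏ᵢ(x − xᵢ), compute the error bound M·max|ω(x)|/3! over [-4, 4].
512*sqrt(3)*exp(8/5)/3375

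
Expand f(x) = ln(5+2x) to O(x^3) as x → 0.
log(5) + 2*x/5 - 2*x**2/25 + O(x**3)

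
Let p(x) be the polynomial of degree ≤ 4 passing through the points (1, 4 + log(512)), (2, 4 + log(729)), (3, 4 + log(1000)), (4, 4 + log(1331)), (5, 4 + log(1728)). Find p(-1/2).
4 + log(79228162514264337593543950336000000000000000000000000000000000000000000000000000000000000000000000*11**(29/32)*2**(75/128)*3**(57/128)*5**(39/64)/16498470378713279211530953935282941406772053995091988430139472909795873188682476523141453410937017)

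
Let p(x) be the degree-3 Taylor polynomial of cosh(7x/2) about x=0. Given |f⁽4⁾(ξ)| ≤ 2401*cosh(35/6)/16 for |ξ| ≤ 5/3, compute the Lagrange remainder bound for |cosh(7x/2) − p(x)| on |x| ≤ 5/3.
1500625*cosh(35/6)/31104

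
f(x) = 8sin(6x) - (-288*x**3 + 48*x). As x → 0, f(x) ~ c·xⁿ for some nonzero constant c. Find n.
5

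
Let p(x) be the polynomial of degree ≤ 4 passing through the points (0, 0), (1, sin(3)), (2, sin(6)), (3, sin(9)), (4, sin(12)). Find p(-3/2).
1485*sin(6)/64 - 385*sin(9)/32 - 693*sin(3)/32 + 315*sin(12)/128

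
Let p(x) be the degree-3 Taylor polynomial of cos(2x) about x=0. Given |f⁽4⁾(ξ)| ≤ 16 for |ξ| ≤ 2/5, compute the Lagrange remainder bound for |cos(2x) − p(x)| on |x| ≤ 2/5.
32/1875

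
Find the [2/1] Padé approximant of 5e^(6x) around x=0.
(30*x**2 + 20*x + 5)/(1 - 2*x)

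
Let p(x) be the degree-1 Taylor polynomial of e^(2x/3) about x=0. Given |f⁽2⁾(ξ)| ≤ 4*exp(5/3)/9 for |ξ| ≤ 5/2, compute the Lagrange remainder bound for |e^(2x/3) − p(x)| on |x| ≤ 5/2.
25*exp(5/3)/18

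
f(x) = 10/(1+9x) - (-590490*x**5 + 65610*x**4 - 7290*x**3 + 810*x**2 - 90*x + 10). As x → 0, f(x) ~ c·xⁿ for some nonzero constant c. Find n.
6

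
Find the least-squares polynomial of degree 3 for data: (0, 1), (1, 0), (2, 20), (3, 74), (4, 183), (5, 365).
7/9 + (-620/189)x + (67/252)x² + (323/108)x³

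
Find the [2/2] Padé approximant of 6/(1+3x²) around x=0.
6/(3*x**2 + 1)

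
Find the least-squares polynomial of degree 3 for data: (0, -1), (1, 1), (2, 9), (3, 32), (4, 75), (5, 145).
-19/21 + (2/9)x + (5/21)x² + (10/9)x³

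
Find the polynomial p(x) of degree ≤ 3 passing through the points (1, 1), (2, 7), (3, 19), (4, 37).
3*x**2 - 3*x + 1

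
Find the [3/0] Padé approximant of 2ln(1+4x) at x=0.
8*x*(16*x**2 - 6*x + 3)/3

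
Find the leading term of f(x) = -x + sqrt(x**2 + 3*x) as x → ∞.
3/2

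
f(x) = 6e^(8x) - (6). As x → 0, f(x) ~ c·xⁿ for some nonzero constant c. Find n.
1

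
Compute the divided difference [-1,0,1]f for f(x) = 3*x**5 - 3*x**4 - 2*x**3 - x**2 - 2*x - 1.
-4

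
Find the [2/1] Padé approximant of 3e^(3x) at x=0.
(9*x**2/2 + 6*x + 3)/(1 - x)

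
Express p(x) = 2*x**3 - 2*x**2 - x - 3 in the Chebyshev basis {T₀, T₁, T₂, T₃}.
(-4)T₀ + (1/2)T₁ - T₂ + (1/2)T₃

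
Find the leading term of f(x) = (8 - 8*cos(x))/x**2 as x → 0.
4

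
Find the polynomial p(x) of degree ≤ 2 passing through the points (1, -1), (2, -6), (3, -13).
-x**2 - 2*x + 2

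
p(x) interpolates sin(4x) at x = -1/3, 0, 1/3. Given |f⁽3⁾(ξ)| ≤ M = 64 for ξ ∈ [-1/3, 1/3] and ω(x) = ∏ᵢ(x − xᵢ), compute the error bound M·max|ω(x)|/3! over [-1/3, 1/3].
64*sqrt(3)/729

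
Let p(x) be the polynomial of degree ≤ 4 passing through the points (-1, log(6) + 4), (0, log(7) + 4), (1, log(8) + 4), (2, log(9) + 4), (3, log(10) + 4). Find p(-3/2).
log(2048*2**(19/32)*3**(83/128)*5**(35/128)*7**(23/32)/7203) + 4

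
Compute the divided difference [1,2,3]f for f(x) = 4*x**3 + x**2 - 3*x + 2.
25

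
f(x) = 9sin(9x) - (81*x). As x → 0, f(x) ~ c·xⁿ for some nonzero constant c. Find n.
3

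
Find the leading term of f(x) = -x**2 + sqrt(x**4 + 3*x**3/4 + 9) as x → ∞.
3*x/8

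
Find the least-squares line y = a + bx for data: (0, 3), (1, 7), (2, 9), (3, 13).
a = 16/5, b = 16/5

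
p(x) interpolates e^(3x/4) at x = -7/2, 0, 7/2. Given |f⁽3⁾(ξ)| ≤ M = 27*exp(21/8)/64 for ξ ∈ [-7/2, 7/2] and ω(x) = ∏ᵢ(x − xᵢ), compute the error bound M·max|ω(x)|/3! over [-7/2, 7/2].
343*sqrt(3)*exp(21/8)/512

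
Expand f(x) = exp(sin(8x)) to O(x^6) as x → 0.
1 + 8*x + 32*x**2 - 512*x**4 - 32768*x**5/15 + O(x**6)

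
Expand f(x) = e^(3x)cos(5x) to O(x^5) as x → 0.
1 + 3*x - 8*x**2 - 33*x**3 - 161*x**4/6 + O(x**5)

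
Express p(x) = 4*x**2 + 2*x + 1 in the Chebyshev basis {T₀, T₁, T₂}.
(3)T₀ + (2)T₁ + (2)T₂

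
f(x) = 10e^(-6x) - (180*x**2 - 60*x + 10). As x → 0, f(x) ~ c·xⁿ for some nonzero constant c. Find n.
3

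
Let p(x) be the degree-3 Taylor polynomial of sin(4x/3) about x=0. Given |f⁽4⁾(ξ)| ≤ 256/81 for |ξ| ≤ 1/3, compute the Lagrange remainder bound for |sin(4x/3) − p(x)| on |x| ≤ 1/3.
32/19683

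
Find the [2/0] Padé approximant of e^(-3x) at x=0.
9*x**2/2 - 3*x + 1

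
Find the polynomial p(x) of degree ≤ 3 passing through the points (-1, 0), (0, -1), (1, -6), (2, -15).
-2*x**2 - 3*x - 1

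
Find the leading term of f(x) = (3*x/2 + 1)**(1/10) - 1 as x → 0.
3*x/20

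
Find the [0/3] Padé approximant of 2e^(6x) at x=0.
2/(-36*x**3 + 18*x**2 - 6*x + 1)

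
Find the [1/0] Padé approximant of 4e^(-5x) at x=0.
4 - 20*x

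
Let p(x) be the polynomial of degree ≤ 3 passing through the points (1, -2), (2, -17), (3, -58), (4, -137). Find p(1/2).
-1/2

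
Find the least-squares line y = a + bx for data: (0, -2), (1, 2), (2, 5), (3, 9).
a = -19/10, b = 18/5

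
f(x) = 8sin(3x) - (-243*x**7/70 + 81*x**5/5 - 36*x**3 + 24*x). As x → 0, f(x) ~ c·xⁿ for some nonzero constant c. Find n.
9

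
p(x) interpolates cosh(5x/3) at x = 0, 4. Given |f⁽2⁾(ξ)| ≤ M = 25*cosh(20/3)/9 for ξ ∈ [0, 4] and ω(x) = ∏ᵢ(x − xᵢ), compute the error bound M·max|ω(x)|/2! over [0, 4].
50*cosh(20/3)/9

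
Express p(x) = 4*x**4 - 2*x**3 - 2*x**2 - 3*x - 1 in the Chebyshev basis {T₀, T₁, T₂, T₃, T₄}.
(-1/2)T₀ + (-9/2)T₁ + T₂ + (-1/2)T₃ + (1/2)T₄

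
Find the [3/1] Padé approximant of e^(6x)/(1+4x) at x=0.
(171*x**3 + 45*x**2 + 39*x/2 + 1)/(35*x/2 + 1)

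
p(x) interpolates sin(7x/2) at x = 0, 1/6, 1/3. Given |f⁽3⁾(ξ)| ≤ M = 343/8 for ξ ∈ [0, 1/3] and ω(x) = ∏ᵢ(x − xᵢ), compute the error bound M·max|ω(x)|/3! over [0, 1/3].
343*sqrt(3)/46656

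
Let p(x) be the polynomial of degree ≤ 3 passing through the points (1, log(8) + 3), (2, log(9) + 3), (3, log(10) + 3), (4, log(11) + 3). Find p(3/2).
log(3*11**(1/16)*2**(5/8)*3**(7/8)*5**(11/16)/5) + 3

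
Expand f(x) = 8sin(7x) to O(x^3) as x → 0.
56*x + O(x**3)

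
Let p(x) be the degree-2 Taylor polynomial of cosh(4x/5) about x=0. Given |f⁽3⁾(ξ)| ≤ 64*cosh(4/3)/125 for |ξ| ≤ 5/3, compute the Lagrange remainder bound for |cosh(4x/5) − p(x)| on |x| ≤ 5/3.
32*cosh(4/3)/81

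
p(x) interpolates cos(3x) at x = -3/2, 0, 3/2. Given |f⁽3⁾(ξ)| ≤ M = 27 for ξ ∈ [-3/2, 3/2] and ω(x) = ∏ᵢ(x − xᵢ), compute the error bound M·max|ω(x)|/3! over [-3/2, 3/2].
27*sqrt(3)/8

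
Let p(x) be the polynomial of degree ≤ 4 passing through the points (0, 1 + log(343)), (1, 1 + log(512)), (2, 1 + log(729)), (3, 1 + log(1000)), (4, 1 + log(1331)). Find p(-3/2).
1 + log(2674547297698374264627183411732207537069567390474128814152676841976093056220135929130377352411751*11**(49/128)*3**(7/32)*5**(29/32)*7**(9/128)/251084069415467230553431576928306656644094217778561380515840000000000000000000000000000000000000)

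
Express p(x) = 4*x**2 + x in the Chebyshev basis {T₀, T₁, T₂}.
(2)T₀ + T₁ + (2)T₂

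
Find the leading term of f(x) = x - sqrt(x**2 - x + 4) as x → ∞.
1/2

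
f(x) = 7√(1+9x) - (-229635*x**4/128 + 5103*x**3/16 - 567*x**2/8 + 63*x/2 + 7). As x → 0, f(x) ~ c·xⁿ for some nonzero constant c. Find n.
5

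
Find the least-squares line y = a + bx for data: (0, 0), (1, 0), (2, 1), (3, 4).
a = -7/10, b = 13/10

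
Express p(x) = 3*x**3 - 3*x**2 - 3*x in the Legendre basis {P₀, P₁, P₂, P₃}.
-P₀ + (-6/5)P₁ + (-2)P₂ + (6/5)P₃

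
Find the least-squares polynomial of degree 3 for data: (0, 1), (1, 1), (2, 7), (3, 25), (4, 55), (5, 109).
6/7 + (-29/42)x + (2/7)x² + (5/6)x³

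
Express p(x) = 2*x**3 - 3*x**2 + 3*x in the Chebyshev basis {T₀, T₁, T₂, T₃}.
(-3/2)T₀ + (9/2)T₁ + (-3/2)T₂ + (1/2)T₃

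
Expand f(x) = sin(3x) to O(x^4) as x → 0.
3*x - 9*x**3/2 + O(x**4)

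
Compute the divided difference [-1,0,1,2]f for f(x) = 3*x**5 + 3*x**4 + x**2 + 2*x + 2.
21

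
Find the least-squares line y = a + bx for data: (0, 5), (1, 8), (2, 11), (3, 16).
a = 23/5, b = 18/5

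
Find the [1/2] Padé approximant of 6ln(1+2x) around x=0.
12*x/(-x**2/3 + x + 1)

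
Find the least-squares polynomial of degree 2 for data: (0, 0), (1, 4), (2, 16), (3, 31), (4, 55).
-2/35 + (99/70)x + (43/14)x²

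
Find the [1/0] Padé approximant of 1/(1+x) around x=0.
1 - x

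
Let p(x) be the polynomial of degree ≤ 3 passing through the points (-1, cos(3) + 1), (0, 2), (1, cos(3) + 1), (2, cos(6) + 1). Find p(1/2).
cos(3)/2 - cos(6)/16 + 25/16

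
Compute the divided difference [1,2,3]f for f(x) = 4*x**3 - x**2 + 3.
23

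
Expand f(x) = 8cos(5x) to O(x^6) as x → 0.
8 - 100*x**2 + 625*x**4/3 + O(x**6)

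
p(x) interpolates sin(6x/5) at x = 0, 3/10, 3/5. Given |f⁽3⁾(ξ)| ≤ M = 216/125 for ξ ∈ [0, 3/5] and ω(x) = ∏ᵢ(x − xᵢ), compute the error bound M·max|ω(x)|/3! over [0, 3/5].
27*sqrt(3)/15625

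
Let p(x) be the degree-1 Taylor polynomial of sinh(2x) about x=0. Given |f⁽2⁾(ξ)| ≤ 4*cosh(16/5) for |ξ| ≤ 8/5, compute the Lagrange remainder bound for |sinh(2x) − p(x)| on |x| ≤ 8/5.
128*cosh(16/5)/25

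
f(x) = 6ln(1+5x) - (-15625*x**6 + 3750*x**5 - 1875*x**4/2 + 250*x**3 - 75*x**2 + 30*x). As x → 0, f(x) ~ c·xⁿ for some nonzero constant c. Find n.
7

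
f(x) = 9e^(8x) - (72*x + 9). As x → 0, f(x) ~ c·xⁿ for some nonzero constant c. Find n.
2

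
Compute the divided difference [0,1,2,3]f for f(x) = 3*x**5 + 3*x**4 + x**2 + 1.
93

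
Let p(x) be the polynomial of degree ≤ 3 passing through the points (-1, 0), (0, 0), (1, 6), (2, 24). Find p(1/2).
15/8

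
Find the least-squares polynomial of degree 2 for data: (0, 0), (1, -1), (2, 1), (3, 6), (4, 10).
-12/35 + (-71/70)x + (13/14)x²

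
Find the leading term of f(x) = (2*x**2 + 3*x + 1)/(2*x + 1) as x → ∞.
x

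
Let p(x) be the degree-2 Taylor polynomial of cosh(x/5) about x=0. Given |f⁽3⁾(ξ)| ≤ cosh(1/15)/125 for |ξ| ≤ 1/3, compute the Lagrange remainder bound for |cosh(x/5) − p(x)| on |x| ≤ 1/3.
cosh(1/15)/20250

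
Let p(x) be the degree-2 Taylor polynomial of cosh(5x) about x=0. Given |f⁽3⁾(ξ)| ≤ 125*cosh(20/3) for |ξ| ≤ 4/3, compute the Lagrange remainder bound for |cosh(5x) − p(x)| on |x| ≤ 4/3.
4000*cosh(20/3)/81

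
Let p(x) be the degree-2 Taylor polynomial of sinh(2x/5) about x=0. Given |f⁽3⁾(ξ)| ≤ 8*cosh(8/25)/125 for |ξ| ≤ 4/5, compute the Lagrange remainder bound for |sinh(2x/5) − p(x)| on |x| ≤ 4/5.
256*cosh(8/25)/46875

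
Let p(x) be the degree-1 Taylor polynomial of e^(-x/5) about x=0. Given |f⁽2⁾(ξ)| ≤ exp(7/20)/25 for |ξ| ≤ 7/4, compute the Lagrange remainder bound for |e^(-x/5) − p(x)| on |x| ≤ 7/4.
49*exp(7/20)/800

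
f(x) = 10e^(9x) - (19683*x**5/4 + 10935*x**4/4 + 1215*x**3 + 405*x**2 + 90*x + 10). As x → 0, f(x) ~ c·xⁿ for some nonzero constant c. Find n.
6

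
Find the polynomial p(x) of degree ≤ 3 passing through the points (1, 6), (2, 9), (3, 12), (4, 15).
3*x + 3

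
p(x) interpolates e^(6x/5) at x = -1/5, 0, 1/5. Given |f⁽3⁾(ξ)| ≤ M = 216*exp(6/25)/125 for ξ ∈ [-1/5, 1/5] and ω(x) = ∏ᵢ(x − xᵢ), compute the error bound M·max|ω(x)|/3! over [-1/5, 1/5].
8*sqrt(3)*exp(6/25)/15625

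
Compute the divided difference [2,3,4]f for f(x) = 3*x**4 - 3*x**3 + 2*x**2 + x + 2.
140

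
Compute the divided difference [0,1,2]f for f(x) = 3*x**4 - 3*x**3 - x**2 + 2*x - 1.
11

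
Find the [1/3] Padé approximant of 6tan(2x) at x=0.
12*x/(1 - 4*x**2/3)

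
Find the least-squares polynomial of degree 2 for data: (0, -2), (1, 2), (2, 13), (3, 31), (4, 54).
-76/35 + (87/70)x + (45/14)x²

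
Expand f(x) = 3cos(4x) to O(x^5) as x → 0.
3 - 24*x**2 + 32*x**4 + O(x**5)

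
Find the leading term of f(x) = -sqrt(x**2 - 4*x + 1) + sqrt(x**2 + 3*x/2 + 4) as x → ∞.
11/4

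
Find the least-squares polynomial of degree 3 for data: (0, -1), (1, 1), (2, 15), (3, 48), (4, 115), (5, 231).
-83/63 + (607/189)x + (-253/126)x² + (115/54)x³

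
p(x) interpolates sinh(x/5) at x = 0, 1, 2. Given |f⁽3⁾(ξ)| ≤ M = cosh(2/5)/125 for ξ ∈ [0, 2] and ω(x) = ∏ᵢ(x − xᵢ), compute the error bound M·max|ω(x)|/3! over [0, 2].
sqrt(3)*cosh(2/5)/3375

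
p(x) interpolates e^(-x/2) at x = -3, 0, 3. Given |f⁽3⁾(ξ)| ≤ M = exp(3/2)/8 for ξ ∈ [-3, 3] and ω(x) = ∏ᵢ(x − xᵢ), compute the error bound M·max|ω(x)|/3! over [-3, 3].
sqrt(3)*exp(3/2)/8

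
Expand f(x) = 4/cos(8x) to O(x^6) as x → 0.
4 + 128*x**2 + 10240*x**4/3 + O(x**6)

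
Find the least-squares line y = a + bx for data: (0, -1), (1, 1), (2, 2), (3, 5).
a = -11/10, b = 19/10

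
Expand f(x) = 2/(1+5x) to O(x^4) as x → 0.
2 - 10*x + 50*x**2 - 250*x**3 + O(x**4)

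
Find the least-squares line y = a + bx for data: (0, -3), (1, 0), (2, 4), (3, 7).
a = -31/10, b = 17/5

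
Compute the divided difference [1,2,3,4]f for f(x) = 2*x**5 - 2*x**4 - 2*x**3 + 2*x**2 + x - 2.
108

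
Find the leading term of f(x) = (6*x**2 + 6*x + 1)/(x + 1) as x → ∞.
6*x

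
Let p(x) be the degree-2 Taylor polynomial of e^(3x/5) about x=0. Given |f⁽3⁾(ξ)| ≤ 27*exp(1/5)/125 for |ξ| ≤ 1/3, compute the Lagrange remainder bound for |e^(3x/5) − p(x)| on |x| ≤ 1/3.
exp(1/5)/750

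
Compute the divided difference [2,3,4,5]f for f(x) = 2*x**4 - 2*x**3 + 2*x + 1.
26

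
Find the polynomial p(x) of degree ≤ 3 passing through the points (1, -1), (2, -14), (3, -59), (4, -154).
-3*x**3 + 2*x**2 + 2*x - 2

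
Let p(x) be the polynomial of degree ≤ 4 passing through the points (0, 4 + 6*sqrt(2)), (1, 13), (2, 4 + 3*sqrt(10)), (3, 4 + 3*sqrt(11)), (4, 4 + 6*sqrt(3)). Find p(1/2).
-105*sqrt(10)/64 - 15*sqrt(3)/64 + 21*sqrt(11)/32 + 105*sqrt(2)/64 + 443/32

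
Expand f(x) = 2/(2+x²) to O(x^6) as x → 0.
1 - x**2/2 + x**4/4 + O(x**6)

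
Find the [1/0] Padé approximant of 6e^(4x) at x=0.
24*x + 6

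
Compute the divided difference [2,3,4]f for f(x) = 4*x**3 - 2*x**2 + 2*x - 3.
34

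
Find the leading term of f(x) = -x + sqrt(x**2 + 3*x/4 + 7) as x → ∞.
3/8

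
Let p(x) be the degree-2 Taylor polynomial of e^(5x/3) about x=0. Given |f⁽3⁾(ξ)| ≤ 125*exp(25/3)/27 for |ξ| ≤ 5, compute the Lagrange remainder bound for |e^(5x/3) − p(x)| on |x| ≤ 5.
15625*exp(25/3)/162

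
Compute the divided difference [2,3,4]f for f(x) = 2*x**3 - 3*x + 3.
18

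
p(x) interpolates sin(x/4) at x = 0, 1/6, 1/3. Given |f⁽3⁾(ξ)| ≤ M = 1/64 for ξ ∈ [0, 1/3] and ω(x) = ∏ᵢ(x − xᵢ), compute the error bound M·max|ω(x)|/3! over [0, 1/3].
sqrt(3)/373248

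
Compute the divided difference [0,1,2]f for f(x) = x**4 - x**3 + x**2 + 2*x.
5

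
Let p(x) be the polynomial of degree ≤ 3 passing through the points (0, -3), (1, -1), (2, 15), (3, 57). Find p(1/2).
-3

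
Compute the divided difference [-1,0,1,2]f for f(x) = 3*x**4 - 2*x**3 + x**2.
4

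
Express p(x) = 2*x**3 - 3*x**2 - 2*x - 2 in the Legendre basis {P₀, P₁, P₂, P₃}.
(-3)P₀ + (-4/5)P₁ + (-2)P₂ + (4/5)P₃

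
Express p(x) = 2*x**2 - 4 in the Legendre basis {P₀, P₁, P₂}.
(-10/3)P₀ + (4/3)P₂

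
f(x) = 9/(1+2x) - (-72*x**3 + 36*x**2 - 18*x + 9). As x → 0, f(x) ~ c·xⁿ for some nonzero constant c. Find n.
4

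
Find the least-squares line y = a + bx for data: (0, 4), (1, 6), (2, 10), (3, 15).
a = 16/5, b = 37/10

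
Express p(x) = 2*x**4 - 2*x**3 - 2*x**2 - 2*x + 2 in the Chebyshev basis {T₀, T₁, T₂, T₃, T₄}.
(7/4)T₀ + (-7/2)T₁ + (-1/2)T₃ + (1/4)T₄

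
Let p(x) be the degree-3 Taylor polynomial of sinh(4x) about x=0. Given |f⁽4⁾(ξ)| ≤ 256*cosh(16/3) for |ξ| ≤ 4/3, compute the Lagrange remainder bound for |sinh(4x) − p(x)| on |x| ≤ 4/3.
8192*cosh(16/3)/243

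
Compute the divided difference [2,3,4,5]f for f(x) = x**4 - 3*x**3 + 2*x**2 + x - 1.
11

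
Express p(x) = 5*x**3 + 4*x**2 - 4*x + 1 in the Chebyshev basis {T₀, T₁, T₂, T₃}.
(3)T₀ + (-1/4)T₁ + (2)T₂ + (5/4)T₃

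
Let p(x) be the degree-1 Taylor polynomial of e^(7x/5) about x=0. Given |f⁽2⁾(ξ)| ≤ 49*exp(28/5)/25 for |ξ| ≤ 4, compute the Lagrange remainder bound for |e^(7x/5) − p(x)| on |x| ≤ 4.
392*exp(28/5)/25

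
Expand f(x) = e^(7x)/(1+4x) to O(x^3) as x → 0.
1 + 3*x + 25*x**2/2 + O(x**3)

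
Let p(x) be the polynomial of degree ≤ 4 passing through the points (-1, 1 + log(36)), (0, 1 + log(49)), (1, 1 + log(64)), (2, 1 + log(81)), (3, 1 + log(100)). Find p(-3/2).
1 + log(8388608*2**(3/16)*3**(19/64)*5**(35/64)*7**(7/16)/2470629)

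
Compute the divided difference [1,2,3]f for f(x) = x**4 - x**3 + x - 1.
19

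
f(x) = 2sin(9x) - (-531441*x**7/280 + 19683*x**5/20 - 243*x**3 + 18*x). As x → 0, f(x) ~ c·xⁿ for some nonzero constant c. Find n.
9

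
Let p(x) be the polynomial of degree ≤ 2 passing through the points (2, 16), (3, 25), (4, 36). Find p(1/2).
25/4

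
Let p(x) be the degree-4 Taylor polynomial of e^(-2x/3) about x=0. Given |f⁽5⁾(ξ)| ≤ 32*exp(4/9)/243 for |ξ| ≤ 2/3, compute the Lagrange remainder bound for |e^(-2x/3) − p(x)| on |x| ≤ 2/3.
128*exp(4/9)/885735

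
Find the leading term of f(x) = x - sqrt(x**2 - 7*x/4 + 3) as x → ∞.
7/8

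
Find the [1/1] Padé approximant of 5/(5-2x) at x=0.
1/(1 - 2*x/5)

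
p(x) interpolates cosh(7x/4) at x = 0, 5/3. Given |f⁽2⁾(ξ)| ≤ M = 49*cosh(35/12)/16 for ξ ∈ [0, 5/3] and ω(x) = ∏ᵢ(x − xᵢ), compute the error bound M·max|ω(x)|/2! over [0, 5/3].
1225*cosh(35/12)/1152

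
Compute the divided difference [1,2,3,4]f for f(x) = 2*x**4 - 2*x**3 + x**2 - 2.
18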